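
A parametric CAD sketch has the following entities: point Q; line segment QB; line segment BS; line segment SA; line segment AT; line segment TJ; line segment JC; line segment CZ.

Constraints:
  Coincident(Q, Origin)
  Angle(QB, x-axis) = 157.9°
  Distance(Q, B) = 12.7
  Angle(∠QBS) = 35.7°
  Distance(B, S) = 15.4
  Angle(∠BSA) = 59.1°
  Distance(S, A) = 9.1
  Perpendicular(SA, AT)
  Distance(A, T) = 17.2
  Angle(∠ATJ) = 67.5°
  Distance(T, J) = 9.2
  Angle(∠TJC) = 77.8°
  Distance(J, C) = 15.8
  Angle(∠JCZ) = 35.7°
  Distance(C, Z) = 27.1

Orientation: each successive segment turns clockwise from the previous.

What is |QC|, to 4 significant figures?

0.6372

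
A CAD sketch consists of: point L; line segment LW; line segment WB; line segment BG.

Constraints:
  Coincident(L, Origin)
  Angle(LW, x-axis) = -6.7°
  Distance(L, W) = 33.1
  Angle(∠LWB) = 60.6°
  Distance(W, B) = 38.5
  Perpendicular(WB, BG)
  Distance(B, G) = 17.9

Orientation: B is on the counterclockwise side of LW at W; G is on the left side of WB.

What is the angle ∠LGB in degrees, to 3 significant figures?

116°

L is at the origin; LW runs at -6.7° with length 33.1, so W = 33.1·(cos -6.7°, sin -6.7°) = (32.9, -3.86). ∠LWB = 60.6°, so WB runs at -6.7° + (180° − 60.6°) = 113° from the x-axis; with |WB| = 38.5, B = W + 38.5·(cos 113°, sin 113°) = (18.0, 31.7). The perpendicularity gives BG at right angles to WB; with |BG| = 17.9 on the left of WB, G = B + 17.9·(-0.923, -0.386) = (1.50, 24.7). Then cos ∠LGB = GL·GB / (|GL||GB|), giving 116°.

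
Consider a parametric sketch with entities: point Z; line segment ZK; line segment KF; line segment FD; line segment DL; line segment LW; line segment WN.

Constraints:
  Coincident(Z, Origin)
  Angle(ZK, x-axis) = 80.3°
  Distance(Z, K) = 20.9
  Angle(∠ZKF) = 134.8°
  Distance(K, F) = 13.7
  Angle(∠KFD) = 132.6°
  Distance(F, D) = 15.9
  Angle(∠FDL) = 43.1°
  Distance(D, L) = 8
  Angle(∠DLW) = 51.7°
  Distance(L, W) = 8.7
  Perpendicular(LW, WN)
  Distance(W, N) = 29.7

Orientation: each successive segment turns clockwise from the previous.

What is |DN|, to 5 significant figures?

23.719

Z is at the origin; ZK runs at 80.3° with length 20.9, so K = (3.5214, 20.601). ∠ZKF = 134.8° gives KF at 35.100° from the x-axis; with |KF| = 13.7, F = (14.730, 28.479). ∠KFD = 132.6° gives FD at -12.300° from the x-axis; with |FD| = 15.9, D = (30.265, 25.092). ∠FDL = 43.1° gives DL at -149.20° from the x-axis; with |DL| = 8.0, L = (23.393, 20.995). ∠DLW = 51.7° gives LW at 82.500° from the x-axis; with |LW| = 8.7, W = (24.529, 29.621). LW is perpendicular to WN, so WN runs at -7.5000°; with |WN| = 29.7, N = (53.975, 25.744). Then |DN| = |N − D| = 23.719.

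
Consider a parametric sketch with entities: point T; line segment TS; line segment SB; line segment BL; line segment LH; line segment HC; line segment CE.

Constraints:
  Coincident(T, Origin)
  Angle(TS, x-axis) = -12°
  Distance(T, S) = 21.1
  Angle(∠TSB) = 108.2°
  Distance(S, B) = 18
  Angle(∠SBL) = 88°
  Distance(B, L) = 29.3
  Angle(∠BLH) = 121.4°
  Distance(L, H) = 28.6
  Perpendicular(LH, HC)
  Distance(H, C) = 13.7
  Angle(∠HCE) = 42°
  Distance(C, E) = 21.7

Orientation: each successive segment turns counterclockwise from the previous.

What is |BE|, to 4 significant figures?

40.17

LH is perpendicular to HC, so HC runs at -59.60°; with |HC| = 13.7, C = (-13.86, -1.273). ∠HCE = 42.0° gives CE at 78.40° from the x-axis; with |CE| = 21.7, E = (-9.501, 19.98). Then |BE| = |E − B| = 40.17.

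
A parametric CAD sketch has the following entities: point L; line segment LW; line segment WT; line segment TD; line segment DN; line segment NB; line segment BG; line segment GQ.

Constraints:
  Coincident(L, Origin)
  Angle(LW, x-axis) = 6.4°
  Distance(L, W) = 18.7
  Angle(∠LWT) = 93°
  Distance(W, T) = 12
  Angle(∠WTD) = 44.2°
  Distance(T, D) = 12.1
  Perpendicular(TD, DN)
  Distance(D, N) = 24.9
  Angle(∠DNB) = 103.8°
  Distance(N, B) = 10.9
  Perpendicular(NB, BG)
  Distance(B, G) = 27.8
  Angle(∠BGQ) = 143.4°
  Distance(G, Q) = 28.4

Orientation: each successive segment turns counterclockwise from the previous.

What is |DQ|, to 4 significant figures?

26.42

L is at the origin; LW runs at 6.4° with length 18.7, so W = (18.58, 2.084). ∠LWT = 93.0° gives WT at 93.40° from the x-axis; with |WT| = 12.0, T = (17.87, 14.06). ∠WTD = 44.2° gives TD at -130.8° from the x-axis; with |TD| = 12.1, D = (9.965, 4.904). TD is perpendicular to DN, so DN runs at -40.80°; with |DN| = 24.9, N = (28.81, -11.37). ∠DNB = 103.8° gives NB at 35.40° from the x-axis; with |NB| = 10.9, B = (37.70, -5.052). NB is perpendicular to BG, so BG runs at 125.4°; with |BG| = 27.8, G = (21.60, 17.61). ∠BGQ = 143.4° gives GQ at 162.0° from the x-axis; with |GQ| = 28.4, Q = (-5.415, 26.38). Then |DQ| = |Q − D| = 26.42.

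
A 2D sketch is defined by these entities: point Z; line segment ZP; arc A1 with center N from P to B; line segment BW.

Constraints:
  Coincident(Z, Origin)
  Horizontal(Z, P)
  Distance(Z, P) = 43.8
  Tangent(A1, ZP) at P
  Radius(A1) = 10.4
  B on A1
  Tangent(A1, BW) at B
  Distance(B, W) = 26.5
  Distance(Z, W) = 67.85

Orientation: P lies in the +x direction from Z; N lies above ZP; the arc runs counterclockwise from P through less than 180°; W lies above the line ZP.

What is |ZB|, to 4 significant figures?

54.79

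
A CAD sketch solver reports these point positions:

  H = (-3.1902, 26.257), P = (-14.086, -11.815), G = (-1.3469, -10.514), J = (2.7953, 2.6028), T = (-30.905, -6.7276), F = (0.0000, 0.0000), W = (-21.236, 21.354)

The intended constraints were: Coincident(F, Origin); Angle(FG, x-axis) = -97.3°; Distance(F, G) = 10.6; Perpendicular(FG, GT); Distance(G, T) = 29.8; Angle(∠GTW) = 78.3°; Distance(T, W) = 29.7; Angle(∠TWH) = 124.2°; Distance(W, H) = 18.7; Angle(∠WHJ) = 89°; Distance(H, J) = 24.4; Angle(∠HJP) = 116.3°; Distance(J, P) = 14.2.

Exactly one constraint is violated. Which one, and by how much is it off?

Distance(J, P) = 14.2 — off by 8.00.

F = (0.00, 0.00) ✓; FG at -97.30° ✓; |FG| = 10.60 ✓; ∠(FG, GT) = 90.00° ✓; |GT| = 29.80 ✓; ∠GTW = 78.30° ✓; |TW| = 29.70 ✓; ∠TWH = 124.2° ✓; |WH| = 18.70 ✓; ∠WHJ = 89.00° ✓; |HJ| = 24.40 ✓; ∠HJP = 116.3° ✓; |JP| = 22.20 ✗.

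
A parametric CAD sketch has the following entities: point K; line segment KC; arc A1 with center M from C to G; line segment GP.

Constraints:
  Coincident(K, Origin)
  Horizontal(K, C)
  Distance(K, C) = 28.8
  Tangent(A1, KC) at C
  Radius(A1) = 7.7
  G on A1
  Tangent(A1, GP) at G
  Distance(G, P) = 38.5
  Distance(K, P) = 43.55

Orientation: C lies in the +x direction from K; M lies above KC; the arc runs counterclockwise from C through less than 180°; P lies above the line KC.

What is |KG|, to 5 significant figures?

36.957

K is at the origin; K and C share the same y with |KC| = 28.8 and C on the +x side, so C = (28.800, 0.0000). Tangency of A1 to KC means the radius MC is perpendicular to KC, so M = C + (0, 7.7) = (28.800, 7.7000). Since MG ⟂ GP (tangency), |MP| = √(7.7² + 38.5²) = 39.262 regardless of where G sits on A1. So P lies on both circle(K, 43.55) and circle(M, 39.262); the above-KC intersection is P = (10.279, 42.320). G is the foot of the tangent from P: G = (34.745, 12.593).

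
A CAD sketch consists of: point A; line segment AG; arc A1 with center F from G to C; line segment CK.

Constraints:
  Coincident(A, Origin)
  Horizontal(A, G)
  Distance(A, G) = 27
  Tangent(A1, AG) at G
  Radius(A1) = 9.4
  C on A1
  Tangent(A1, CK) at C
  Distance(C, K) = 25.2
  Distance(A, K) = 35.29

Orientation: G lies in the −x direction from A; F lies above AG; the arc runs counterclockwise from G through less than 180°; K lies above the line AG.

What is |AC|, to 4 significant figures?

19.38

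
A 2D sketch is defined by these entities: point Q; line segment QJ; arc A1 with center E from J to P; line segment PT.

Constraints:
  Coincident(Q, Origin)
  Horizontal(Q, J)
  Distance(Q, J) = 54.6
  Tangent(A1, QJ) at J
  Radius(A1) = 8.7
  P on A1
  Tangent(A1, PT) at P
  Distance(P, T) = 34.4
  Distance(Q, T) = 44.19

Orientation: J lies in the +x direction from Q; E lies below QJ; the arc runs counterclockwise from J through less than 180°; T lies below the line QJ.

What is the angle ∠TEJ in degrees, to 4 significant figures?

133.9°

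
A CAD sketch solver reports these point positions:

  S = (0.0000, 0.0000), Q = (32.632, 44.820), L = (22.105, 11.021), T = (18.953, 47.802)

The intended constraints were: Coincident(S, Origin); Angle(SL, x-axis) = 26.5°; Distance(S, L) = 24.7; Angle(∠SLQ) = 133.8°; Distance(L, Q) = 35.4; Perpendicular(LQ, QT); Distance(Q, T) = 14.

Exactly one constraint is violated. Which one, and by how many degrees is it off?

Perpendicular(LQ, QT) — off by 5.00°.

S = (0.00, 0.00) ✓; SL at 26.50° ✓; |SL| = 24.70 ✓; ∠SLQ = 133.8° ✓; |LQ| = 35.40 ✓; ∠(LQ, QT) = 95.00° ✗; |QT| = 14.00 ✓.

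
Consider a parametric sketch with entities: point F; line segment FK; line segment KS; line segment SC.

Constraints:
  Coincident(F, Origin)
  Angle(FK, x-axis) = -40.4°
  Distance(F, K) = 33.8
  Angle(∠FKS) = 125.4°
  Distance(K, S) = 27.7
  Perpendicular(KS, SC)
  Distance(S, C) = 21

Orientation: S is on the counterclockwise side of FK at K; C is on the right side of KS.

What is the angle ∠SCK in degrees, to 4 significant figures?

52.83°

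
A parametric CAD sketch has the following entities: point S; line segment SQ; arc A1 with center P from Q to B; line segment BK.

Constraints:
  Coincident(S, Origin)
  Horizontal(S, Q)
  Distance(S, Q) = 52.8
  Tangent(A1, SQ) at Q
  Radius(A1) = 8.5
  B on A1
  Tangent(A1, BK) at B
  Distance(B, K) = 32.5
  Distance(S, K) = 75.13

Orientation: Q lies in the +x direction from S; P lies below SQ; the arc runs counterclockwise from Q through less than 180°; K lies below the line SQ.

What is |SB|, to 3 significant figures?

47.5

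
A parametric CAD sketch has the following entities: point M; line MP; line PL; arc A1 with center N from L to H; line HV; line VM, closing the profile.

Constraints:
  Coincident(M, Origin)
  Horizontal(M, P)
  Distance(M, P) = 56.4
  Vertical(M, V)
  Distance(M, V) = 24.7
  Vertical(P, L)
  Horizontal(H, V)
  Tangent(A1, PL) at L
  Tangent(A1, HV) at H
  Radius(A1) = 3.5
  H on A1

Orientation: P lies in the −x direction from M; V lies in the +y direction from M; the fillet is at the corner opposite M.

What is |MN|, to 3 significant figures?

57.0

MV is vertical with |MV| = 24.7 and V on the +y side, so V = (0.00, 24.7). The virtual corner opposite M is at (-56.4, 24.7). A1 meets PL tangentially, so NL is at right angles to PL and since A1 is tangent to HV there, NH ⟂ HV, with radius 3.5, so the center N sits 3.5 in from both sides at N = (-52.9, 21.2). Then |MN| = |N − M| = 57.0.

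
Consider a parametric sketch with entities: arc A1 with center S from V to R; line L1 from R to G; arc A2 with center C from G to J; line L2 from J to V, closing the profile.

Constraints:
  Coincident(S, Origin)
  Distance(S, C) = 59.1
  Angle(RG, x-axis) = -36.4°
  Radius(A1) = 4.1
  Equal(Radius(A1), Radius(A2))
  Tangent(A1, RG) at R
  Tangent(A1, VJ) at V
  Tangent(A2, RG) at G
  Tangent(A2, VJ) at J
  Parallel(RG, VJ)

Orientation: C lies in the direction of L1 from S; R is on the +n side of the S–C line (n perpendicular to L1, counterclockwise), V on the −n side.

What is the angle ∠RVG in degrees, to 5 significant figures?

82.101°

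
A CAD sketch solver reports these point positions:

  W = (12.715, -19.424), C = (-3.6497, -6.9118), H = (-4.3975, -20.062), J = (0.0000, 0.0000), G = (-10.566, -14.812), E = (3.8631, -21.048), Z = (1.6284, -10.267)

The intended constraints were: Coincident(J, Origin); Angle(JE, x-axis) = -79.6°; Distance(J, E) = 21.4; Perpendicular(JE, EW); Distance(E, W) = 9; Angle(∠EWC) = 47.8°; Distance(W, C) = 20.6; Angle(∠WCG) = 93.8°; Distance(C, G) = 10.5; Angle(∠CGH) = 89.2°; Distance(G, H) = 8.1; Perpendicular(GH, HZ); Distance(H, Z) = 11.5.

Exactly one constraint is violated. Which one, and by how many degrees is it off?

Perpendicular(GH, HZ) — off by 8.80°.

J = (0.00, 0.00) ✓; JE at -79.60° ✓; |JE| = 21.40 ✓; ∠(JE, EW) = 90.00° ✓; |EW| = 9.000 ✓; ∠EWC = 47.80° ✓; |WC| = 20.60 ✓; ∠WCG = 93.80° ✓; |CG| = 10.50 ✓; ∠CGH = 89.20° ✓; |GH| = 8.100 ✓; ∠(GH, HZ) = 98.80° ✗; |HZ| = 11.50 ✓.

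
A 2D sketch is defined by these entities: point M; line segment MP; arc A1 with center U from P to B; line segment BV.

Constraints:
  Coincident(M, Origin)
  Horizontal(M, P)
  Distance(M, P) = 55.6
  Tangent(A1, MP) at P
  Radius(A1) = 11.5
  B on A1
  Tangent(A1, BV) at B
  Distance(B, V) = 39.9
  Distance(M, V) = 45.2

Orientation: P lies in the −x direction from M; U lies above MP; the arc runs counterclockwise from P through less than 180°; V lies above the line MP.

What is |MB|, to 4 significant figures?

46.31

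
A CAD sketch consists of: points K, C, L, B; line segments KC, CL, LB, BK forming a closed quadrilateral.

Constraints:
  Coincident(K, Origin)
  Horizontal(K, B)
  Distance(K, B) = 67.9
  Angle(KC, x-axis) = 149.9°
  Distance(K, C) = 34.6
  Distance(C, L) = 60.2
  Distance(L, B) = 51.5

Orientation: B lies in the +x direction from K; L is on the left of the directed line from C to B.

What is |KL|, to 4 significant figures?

43.32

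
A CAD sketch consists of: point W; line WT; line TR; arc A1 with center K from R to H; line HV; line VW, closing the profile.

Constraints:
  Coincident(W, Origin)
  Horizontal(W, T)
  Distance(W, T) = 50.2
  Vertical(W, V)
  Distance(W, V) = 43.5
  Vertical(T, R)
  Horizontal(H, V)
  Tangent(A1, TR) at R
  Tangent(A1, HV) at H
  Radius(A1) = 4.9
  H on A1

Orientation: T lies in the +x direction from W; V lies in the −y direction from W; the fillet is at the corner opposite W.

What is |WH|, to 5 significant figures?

62.804

The virtual corner opposite W is at (50.200, -43.500). A1 meets TR tangentially, so KR is at right angles to TR and the tangent condition forces KH to be normal to HV, with radius 4.9, so the center K sits 4.9 in from both sides at K = (45.300, -38.600). That places the tangent points at R = (50.200, -38.600) on TR and H = (45.300, -43.500) on HV. Then |WH| = |H − W| = 62.804.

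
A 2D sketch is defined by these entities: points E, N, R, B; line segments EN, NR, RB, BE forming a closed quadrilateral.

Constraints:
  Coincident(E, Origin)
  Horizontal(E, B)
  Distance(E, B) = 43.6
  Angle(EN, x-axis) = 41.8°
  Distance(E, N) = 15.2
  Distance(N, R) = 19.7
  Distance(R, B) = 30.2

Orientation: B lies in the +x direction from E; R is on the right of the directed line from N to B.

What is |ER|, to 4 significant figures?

17.50

E is at the origin; EB is horizontal with |EB| = 43.6 and B in +x, so B = (43.6, 0). EN runs at 41.8° with |EN| = 15.2, so N = (11.33, 10.13). R is determined by |NR| = 19.7 and |RB| = 30.2 together: it lies at the intersection of circle(N, 19.7) and circle(B, 30.2). With |NB| = 33.82, the foot of the radical line on NB is 9.165 from N and the perpendicular offset is √(19.7² − 9.165²) = 17.44. Taking the right-of-NB solution: R = (14.85, -9.252).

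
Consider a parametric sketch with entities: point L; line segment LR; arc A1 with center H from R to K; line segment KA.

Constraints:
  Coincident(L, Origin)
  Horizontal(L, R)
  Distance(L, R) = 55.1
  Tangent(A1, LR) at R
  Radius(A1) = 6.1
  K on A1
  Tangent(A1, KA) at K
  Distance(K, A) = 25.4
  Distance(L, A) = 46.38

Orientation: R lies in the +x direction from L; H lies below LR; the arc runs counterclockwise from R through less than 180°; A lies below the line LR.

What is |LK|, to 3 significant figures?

49.8

Checks: ∠(HR, RL) = 90.00° ✓; |HR| = 6.100 ✓; |HK| = 6.100 ✓; ∠(HK, KA) = 90.00° ✓; |KA| = 25.40 ✓; |LA| = 46.38 ✓.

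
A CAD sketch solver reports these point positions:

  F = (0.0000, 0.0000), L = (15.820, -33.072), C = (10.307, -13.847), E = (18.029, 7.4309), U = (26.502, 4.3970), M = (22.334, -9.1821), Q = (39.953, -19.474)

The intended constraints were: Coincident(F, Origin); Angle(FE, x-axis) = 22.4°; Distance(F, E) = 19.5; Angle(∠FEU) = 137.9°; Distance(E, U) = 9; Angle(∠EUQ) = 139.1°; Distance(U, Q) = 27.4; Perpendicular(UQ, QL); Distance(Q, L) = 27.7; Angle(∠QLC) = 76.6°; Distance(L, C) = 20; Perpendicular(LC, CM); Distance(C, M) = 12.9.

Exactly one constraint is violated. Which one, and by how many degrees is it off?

Perpendicular(LC, CM) — off by 5.20°.

F = (0.00, 0.00) ✓; FE at 22.40° ✓; |FE| = 19.50 ✓; ∠FEU = 137.9° ✓; |EU| = 9.000 ✓; ∠EUQ = 139.1° ✓; |UQ| = 27.40 ✓; ∠(UQ, QL) = 90.00° ✓; |QL| = 27.70 ✓; ∠QLC = 76.60° ✓; |LC| = 20.00 ✓; ∠(LC, CM) = 84.80° ✗; |CM| = 12.90 ✓.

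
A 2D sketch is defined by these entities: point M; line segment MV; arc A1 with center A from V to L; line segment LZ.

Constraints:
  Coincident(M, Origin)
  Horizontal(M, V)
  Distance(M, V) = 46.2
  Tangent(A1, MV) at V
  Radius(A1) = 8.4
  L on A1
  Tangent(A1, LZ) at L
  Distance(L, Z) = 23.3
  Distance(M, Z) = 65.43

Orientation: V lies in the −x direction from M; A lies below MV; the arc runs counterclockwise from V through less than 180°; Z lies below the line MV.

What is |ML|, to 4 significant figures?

54.96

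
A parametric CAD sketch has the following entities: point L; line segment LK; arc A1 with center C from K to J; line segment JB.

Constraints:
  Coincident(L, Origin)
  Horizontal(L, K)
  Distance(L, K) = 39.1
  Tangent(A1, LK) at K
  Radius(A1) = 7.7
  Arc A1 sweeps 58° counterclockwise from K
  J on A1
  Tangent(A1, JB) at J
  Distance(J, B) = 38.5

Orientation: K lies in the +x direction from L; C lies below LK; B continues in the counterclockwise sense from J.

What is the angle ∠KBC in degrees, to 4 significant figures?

6.714°

L is at the origin; L and K share the same y with |LK| = 39.1 and K on the +x side, so K = (39.10, 0.000). The tangent condition forces CK to be normal to LK, so C = K + (0, -7.7) = (39.10, -7.700). On A1, K sits at bearing 90° from C; a 58° counterclockwise sweep puts J at bearing 148°, so J = C + 7.7·(cos 148°, sin 148°) = (32.57, -3.620). Since A1 is tangent to JB there, CJ ⟂ JB, so JB runs along (−sin 148°, cos 148°); with |JB| = 38.5, B = (12.17, -36.27). Then cos ∠KBC = BK·BC / (|BK||BC|), giving 6.714°.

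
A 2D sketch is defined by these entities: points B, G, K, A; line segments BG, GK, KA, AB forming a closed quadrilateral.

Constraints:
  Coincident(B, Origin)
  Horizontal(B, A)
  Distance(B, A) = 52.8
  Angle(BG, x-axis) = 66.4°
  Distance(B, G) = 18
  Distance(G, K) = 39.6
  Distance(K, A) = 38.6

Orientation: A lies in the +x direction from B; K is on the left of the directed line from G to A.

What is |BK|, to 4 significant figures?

55.25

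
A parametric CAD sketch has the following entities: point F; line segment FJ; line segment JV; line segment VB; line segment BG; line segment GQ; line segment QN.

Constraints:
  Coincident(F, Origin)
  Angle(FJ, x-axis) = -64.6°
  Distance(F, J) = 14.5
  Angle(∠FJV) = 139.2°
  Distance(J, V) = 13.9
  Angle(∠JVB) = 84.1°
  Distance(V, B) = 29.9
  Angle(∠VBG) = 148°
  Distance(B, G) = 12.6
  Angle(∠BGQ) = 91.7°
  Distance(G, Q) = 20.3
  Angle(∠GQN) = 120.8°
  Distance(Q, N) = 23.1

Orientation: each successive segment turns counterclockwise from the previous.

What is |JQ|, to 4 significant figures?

30.72

F is at the origin; FJ runs at -64.6° with length 14.5, so J = (6.220, -13.10). ∠FJV = 139.2° gives JV at -23.80° from the x-axis; with |JV| = 13.9, V = (18.94, -18.71). ∠JVB = 84.1° gives VB at 72.10° from the x-axis; with |VB| = 29.9, B = (28.13, 9.745). ∠VBG = 148.0° gives BG at 104.1° from the x-axis; with |BG| = 12.6, G = (25.06, 21.97). ∠BGQ = 91.7° gives GQ at -167.6° from the x-axis; with |GQ| = 20.3, Q = (5.231, 17.61). Then |JQ| = |Q − J| = 30.72.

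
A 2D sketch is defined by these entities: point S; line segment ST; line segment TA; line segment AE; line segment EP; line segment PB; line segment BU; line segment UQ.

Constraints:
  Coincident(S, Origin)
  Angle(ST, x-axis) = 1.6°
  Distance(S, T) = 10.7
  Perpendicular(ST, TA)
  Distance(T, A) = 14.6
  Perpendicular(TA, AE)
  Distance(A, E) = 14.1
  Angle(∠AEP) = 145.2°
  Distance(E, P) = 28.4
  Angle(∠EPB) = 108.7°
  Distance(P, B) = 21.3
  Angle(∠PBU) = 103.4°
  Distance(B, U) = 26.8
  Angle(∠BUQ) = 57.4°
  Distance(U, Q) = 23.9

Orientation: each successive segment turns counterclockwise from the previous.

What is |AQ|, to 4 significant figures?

24.44

S is at the origin; ST runs at 1.6° with length 10.7, so T = (10.70, 0.2988). ST ⟂ TA, so TA runs at 91.60°; with |TA| = 14.6, A = (10.29, 14.89). TA is perpendicular to AE, so AE runs at -178.4°; with |AE| = 14.1, E = (-3.806, 14.50). ∠AEP = 145.2° gives EP at -143.6° from the x-axis; with |EP| = 28.4, P = (-26.67, -2.354). ∠EPB = 108.7° gives PB at -72.30° from the x-axis; with |PB| = 21.3, B = (-20.19, -22.65). ∠PBU = 103.4° gives BU at 4.300° from the x-axis; with |BU| = 26.8, U = (6.535, -20.64). ∠BUQ = 57.4° gives UQ at 126.9° from the x-axis; with |UQ| = 23.9, Q = (-7.815, -1.524). Then |AQ| = |Q − A| = 24.44.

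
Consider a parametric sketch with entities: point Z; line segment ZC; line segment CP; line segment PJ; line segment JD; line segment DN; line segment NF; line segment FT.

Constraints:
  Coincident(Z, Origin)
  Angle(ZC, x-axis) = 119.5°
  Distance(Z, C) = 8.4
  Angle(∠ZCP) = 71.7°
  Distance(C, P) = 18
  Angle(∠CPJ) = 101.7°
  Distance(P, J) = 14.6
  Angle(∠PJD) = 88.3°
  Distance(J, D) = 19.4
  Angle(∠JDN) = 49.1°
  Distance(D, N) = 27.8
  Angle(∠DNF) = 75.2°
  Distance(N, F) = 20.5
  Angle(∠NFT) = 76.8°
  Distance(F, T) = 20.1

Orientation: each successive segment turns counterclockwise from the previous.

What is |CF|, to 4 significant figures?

31.61

Z is at the origin; ZC runs at 119.5° with length 8.4, so C = (-4.136, 7.311). ∠ZCP = 71.7° gives CP at -132.2° from the x-axis; with |CP| = 18.0, P = (-16.23, -6.023). ∠CPJ = 101.7° gives PJ at -53.90° from the x-axis; with |PJ| = 14.6, J = (-7.625, -17.82). ∠PJD = 88.3° gives JD at 37.80° from the x-axis; with |JD| = 19.4, D = (7.704, -5.930). ∠JDN = 49.1° gives DN at 168.7° from the x-axis; with |DN| = 27.8, N = (-19.56, -0.4824). ∠DNF = 75.2° gives NF at -86.50° from the x-axis; with |NF| = 20.5, F = (-18.31, -20.94). Then |CF| = |F − C| = 31.61.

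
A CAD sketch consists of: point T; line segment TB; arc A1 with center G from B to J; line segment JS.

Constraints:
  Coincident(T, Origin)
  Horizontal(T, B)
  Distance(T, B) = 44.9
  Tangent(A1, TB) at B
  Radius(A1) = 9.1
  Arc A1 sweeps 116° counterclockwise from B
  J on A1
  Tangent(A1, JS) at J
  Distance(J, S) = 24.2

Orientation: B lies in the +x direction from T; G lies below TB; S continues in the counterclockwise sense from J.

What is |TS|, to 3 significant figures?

58.8

T is at the origin; TB is horizontal with |TB| = 44.9 and B on the +x side, so B = (44.9, 0.00). Tangency of A1 to TB means the radius GB is perpendicular to TB, so G = B + (0, -9.1) = (44.9, -9.10). On A1, B sits at bearing 90° from G; a 116° counterclockwise sweep puts J at bearing 206°, so J = G + 9.1·(cos 206°, sin 206°) = (36.7, -13.1). Since A1 is tangent to JS there, GJ ⟂ JS, so JS runs along (−sin 206°, cos 206°); with |JS| = 24.2, S = (47.3, -34.8). Then |TS| = |S − T| = 58.8.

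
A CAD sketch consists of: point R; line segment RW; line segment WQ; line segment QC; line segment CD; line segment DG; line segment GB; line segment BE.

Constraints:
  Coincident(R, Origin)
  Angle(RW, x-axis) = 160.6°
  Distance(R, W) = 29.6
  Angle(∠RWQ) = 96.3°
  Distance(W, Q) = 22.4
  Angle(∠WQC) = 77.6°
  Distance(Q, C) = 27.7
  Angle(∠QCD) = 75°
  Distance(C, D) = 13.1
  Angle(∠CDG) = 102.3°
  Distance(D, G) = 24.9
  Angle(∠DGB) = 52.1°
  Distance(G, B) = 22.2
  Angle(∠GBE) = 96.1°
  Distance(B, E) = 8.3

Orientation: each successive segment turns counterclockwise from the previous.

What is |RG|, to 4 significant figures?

35.55

∠QCD = 75.0° gives CD at 91.70° from the x-axis; with |CD| = 13.1, D = (-11.06, -3.630). ∠CDG = 102.3° gives DG at 169.4° from the x-axis; with |DG| = 24.9, G = (-35.54, 0.9501). Then |RG| = |G − R| = 35.55.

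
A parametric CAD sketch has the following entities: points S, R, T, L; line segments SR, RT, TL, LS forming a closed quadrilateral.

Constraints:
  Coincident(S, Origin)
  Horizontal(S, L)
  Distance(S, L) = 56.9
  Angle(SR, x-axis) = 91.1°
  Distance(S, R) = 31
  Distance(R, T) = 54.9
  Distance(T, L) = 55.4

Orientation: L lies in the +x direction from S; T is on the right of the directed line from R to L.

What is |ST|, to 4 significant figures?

24.36

Checks: |RT| = 54.90 ✓; |TL| = 55.40 ✓.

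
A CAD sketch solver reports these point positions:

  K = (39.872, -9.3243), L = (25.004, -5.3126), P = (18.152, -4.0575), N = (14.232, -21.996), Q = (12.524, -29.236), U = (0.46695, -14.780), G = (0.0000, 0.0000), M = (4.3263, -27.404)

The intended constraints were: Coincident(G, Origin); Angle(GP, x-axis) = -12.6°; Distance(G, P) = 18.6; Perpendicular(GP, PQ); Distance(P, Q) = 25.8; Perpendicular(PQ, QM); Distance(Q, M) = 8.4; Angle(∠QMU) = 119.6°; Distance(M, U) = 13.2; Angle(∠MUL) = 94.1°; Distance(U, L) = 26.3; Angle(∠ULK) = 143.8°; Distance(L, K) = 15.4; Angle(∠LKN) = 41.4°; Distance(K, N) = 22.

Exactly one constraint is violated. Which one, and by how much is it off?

Distance(K, N) = 22 — off by 6.60.

G = (0.00, 0.00) ✓; GP at -12.60° ✓; |GP| = 18.60 ✓; ∠(GP, PQ) = 90.00° ✓; |PQ| = 25.80 ✓; ∠(PQ, QM) = 90.00° ✓; |QM| = 8.400 ✓; ∠QMU = 119.6° ✓; |MU| = 13.20 ✓; ∠MUL = 94.10° ✓; |UL| = 26.30 ✓; ∠ULK = 143.8° ✓; |LK| = 15.40 ✓; ∠LKN = 41.40° ✓; |KN| = 28.60 ✗.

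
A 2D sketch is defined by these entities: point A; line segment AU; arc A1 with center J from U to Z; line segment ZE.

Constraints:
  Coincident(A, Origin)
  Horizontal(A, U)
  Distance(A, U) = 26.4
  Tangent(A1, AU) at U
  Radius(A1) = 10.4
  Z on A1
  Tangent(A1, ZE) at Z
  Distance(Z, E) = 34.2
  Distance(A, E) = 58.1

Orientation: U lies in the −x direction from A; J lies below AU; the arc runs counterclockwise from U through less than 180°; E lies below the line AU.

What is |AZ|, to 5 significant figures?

38.182

A is at the origin; AU is horizontal with |AU| = 26.4 and U on the −x side, so U = (-26.400, 0.0000). Since A1 is tangent to AU there, JU ⟂ AU, so J = U + (0, -10.4) = (-26.400, -10.400). Since JZ ⟂ ZE (tangency), |JE| = √(10.4² + 34.2²) = 35.746 regardless of where Z sits on A1. So E lies on both circle(A, 58.1) and circle(J, 35.746); the below-AU intersection is E = (-37.497, -44.380). Z is the foot of the tangent from E: Z = (-36.798, -10.188).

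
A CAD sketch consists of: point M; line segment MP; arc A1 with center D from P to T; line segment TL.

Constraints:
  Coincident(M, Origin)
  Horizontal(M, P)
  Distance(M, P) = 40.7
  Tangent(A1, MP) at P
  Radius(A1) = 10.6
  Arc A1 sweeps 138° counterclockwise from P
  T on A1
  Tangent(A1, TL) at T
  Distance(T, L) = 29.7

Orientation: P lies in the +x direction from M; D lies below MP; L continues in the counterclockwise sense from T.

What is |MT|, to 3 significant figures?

38.4

M is at the origin; MP is horizontal with |MP| = 40.7 and P on the +x side, so P = (40.7, 0.00). The tangent condition forces DP to be normal to MP, so D = P + (0, -10.6) = (40.7, -10.6). On A1, P sits at bearing 90° from D; a 138° counterclockwise sweep puts T at bearing 228°, so T = D + 10.6·(cos 228°, sin 228°) = (33.6, -18.5). Then |MT| = |T − M| = 38.4.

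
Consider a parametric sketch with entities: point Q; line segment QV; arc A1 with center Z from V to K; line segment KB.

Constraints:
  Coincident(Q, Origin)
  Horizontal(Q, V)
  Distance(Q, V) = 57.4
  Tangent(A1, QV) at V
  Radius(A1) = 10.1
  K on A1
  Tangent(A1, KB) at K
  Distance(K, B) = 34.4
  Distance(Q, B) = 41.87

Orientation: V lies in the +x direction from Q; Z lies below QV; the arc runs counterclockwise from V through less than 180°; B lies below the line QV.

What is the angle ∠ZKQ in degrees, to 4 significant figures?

146.4°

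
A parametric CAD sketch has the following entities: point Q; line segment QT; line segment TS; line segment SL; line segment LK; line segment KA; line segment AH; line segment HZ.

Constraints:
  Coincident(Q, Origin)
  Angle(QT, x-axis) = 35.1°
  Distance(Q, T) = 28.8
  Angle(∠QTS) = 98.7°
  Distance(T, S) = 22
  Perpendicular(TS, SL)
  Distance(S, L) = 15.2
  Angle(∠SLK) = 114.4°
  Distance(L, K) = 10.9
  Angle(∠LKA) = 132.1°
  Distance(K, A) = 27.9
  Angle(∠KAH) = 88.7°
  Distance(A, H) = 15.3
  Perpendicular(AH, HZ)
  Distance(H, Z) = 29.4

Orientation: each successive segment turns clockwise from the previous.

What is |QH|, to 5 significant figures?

33.891

Q is at the origin; QT runs at 35.1° with length 28.8, so T = (23.563, 16.560). ∠QTS = 98.7° gives TS at -46.200° from the x-axis; with |TS| = 22.0, S = (38.790, 0.68143). The perpendicularity gives SL at right angles to TS, so SL runs at -136.20°; with |SL| = 15.2, L = (27.819, -9.8392). ∠SLK = 114.4° gives LK at 158.20° from the x-axis; with |LK| = 10.9, K = (17.699, -5.7912). ∠LKA = 132.1° gives KA at 110.30° from the x-axis; with |KA| = 27.9, A = (8.0191, 20.376). ∠KAH = 88.7° gives AH at 19.000° from the x-axis; with |AH| = 15.3, H = (22.486, 25.357). Then |QH| = |H − Q| = 33.891.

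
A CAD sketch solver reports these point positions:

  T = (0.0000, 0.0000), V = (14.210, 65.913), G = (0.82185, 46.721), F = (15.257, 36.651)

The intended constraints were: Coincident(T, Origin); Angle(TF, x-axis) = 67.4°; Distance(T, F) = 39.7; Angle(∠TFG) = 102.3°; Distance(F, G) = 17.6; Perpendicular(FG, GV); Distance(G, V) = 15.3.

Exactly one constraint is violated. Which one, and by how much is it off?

Distance(G, V) = 15.3 — off by 8.10.

T = (0.00, 0.00) ✓; TF at 67.40° ✓; |TF| = 39.70 ✓; ∠TFG = 102.3° ✓; |FG| = 17.60 ✓; ∠(FG, GV) = 90.00° ✓; |GV| = 23.40 ✗.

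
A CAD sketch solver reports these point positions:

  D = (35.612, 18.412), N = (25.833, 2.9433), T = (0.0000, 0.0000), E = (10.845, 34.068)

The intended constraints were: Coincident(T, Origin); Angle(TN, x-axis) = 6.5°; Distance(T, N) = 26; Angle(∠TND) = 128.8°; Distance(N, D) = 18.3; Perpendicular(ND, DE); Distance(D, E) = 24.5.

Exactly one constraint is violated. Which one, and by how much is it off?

Distance(D, E) = 24.5 — off by 4.80.

T = (0.00, 0.00) ✓; TN at 6.500° ✓; |TN| = 26.00 ✓; ∠TND = 128.8° ✓; |ND| = 18.30 ✓; ∠(ND, DE) = 90.00° ✓; |DE| = 29.30 ✗.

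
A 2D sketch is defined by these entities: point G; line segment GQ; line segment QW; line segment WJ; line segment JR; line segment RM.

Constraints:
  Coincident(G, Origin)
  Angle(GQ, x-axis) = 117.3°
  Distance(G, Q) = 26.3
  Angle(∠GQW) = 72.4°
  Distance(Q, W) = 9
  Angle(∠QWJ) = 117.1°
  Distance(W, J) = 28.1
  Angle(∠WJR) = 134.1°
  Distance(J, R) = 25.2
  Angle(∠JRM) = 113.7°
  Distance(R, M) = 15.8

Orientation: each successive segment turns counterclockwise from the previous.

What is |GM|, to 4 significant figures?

27.07

∠WJR = 134.1° gives JR at -26.30° from the x-axis; with |JR| = 25.2, R = (12.74, -20.90). ∠JRM = 113.7° gives RM at 40.00° from the x-axis; with |RM| = 15.8, M = (24.85, -10.75). Then |GM| = |M − G| = 27.07.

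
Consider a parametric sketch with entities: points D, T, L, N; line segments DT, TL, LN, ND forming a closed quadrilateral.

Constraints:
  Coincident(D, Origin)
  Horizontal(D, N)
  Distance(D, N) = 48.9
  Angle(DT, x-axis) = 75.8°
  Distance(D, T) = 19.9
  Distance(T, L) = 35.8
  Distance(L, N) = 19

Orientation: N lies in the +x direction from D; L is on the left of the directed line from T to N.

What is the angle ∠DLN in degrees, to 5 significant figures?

93.024°

Checks: |TL| = 35.80 ✓; |LN| = 19.00 ✓.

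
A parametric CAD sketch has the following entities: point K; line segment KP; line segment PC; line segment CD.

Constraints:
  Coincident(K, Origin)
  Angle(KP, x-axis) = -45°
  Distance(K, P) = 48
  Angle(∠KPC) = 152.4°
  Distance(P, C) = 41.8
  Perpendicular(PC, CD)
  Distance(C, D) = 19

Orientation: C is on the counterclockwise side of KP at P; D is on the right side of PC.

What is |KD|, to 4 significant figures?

93.88

∠KPC = 152.4°, so PC runs at -45.0° + (180° − 152.4°) = -17.40° from the x-axis; with |PC| = 41.8, C = P + 41.8·(cos -17.40°, sin -17.40°) = (73.83, -46.44). The perpendicularity gives CD at right angles to PC; with |CD| = 19.0 on the right of PC, D = C + 19.0·(-0.2990, -0.9542) = (68.15, -64.57). Then |KD| = |D − K| = 93.88.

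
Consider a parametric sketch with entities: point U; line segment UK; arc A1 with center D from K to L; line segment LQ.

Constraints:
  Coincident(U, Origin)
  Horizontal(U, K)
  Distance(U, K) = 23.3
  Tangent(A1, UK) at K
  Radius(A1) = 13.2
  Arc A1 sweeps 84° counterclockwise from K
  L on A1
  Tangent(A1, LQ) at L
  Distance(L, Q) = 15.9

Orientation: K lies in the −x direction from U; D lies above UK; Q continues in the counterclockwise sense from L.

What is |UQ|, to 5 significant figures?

28.914

U is at the origin; UK is horizontal with |UK| = 23.3 and K on the −x side, so K = (-23.300, 0.0000). A1 meets UK tangentially, so DK is at right angles to UK, so D = K + (0, 13.2) = (-23.300, 13.200). On A1, K sits at bearing -90° from D; an 84° counterclockwise sweep puts L at bearing -6°, so L = D + 13.2·(cos -6°, sin -6°) = (-10.172, 11.820). A1 meets LQ tangentially, so DL is at right angles to LQ, so LQ runs along (−sin -6°, cos -6°); with |LQ| = 15.9, Q = (-8.5103, 27.633). Then |UQ| = |Q − U| = 28.914.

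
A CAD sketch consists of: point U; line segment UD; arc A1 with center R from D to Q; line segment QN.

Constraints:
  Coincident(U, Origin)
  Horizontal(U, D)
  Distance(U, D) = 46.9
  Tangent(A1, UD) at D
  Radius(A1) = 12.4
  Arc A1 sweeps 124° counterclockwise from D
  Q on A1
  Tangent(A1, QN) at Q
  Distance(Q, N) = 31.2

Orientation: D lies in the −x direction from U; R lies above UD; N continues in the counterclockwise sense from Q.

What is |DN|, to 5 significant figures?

45.765

On A1, D sits at bearing -90° from R; a 124° counterclockwise sweep puts Q at bearing 34°, so Q = R + 12.4·(cos 34°, sin 34°) = (-36.620, 19.334). The tangent condition forces RQ to be normal to QN, so QN runs along (−sin 34°, cos 34°); with |QN| = 31.2, N = (-54.067, 45.200). Then |DN| = |N − D| = 45.765.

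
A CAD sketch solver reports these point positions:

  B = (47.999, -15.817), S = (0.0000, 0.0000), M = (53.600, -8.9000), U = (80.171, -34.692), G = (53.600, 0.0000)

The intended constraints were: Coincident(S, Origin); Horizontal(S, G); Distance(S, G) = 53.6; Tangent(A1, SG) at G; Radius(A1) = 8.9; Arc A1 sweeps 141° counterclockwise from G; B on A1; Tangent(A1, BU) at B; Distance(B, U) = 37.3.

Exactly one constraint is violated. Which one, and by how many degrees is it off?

Tangent(A1, BU) at B — off by 8.60°.

S = (0.00, 0.00) ✓; S.y = 0.00, G.y = 0.00 ✓; |SG| = 53.60 ✓; ∠(MG, GS) = 90.00° ✓; |MG| = 8.900 ✓; bearing(M→B) − bearing(M→G) = 141.0° ✓; |MB| = 8.900 ✓; ∠(MB, BU) = 81.40° ✗; |BU| = 37.30 ✓.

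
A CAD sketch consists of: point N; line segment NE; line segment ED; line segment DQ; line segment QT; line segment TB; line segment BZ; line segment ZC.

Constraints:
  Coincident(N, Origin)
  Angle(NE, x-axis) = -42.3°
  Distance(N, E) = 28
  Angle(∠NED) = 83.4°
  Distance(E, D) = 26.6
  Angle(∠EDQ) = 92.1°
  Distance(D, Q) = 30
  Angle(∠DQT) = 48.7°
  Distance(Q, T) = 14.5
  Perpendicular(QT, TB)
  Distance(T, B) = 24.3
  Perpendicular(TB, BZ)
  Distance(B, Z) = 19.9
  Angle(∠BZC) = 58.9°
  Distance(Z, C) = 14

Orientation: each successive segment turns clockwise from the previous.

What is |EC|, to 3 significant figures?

39.1

N is at the origin; NE runs at -42.3° with length 28.0, so E = (20.7, -18.8). ∠NED = 83.4° gives ED at -139° from the x-axis; with |ED| = 26.6, D = (0.665, -36.3). ∠EDQ = 92.1° gives DQ at 133° from the x-axis; with |DQ| = 30.0, Q = (-19.9, -14.5). ∠DQT = 48.7° gives QT at 1.90° from the x-axis; with |QT| = 14.5, T = (-5.38, -14.0). QT is perpendicular to TB, so TB runs at -88.1°; with |TB| = 24.3, B = (-4.57, -38.3). TB is perpendicular to BZ, so BZ runs at -178°; with |BZ| = 19.9, Z = (-24.5, -38.9). ∠BZC = 58.9° gives ZC at 60.8° from the x-axis; with |ZC| = 14.0, C = (-17.6, -26.7). Then |EC| = |C − E| = 39.1.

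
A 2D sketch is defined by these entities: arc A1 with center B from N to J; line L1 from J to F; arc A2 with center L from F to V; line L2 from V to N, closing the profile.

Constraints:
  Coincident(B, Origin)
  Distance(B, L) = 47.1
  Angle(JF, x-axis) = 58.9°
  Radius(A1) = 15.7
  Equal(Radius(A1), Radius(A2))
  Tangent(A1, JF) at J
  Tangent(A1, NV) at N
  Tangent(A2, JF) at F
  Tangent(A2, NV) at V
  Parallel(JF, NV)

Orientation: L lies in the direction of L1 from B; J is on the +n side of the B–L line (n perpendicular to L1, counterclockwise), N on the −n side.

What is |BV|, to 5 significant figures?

49.648

Tangency of A1 to both parallel lines with radius 15.7 puts J and N at B ± 15.7·n: J = (-13.443, 8.1096), N = (13.443, -8.1096). Equal radii place F and V the same way about L: F = L + 15.7·n = (10.885, 48.440), V = L − 15.7·n = (37.772, 32.221). Then |BV| = |V − B| = 49.648.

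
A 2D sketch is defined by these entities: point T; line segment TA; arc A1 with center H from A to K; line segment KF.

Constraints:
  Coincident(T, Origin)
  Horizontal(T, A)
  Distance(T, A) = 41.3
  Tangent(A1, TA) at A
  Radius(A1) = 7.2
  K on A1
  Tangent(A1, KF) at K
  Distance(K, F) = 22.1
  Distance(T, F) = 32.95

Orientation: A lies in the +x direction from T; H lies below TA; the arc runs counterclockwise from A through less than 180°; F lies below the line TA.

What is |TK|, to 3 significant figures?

35.3

T is at the origin; TA is horizontal with |TA| = 41.3 and A on the +x side, so A = (41.3, 0.00). Since A1 is tangent to TA there, HA ⟂ TA, so H = A + (0, -7.2) = (41.3, -7.20). Since HK ⟂ KF (tangency), |HF| = √(7.2² + 22.1²) = 23.2 regardless of where K sits on A1. So F lies on both circle(T, 32.95) and circle(H, 23.2); the below-TA intersection is F = (23.9, -22.6). K is the foot of the tangent from F: K = (35.1, -3.57).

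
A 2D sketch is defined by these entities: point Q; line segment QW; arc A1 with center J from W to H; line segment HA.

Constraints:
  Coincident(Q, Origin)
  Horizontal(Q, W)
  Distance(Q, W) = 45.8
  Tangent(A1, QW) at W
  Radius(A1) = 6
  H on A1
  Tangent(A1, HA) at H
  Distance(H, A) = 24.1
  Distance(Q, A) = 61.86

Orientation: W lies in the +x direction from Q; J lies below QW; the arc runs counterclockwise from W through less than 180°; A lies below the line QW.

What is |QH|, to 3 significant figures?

41.9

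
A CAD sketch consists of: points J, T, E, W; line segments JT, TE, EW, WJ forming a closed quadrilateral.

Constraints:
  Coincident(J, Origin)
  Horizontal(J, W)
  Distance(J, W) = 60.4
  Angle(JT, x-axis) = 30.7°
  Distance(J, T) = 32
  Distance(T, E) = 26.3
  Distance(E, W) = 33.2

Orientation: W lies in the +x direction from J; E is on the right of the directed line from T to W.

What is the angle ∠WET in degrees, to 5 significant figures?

75.216°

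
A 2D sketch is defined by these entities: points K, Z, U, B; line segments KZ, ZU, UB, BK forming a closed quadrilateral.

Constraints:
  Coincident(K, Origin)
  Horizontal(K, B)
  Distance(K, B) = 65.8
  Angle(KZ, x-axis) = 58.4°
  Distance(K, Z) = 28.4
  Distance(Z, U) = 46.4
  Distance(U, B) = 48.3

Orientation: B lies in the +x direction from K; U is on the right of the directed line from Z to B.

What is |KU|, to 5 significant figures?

31.227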